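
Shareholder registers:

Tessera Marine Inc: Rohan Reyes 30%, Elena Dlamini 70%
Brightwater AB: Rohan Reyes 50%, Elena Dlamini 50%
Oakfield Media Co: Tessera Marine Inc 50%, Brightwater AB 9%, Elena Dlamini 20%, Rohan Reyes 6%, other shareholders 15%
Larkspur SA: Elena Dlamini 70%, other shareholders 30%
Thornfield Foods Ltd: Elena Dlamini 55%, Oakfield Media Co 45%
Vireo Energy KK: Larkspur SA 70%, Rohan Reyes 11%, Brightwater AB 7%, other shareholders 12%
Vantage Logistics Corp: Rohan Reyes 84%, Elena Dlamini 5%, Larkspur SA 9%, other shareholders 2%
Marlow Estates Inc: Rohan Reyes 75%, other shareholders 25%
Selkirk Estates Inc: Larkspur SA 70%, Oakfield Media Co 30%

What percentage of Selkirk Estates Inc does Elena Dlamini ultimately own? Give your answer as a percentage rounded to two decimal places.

Elena reaches Selkirk along 4 paths.
Via Larkspur: 70% × 70% = 49%.
Via Tessera → Oakfield: 70% × 50% × 30% = 10.5%.
Via Brightwater → Oakfield: 50% × 9% × 30% = 1.35%.
Via Oakfield: 20% × 30% = 6%.
Total: 49% + 10.5% + 1.35% + 6% = 66.85%.

66.85%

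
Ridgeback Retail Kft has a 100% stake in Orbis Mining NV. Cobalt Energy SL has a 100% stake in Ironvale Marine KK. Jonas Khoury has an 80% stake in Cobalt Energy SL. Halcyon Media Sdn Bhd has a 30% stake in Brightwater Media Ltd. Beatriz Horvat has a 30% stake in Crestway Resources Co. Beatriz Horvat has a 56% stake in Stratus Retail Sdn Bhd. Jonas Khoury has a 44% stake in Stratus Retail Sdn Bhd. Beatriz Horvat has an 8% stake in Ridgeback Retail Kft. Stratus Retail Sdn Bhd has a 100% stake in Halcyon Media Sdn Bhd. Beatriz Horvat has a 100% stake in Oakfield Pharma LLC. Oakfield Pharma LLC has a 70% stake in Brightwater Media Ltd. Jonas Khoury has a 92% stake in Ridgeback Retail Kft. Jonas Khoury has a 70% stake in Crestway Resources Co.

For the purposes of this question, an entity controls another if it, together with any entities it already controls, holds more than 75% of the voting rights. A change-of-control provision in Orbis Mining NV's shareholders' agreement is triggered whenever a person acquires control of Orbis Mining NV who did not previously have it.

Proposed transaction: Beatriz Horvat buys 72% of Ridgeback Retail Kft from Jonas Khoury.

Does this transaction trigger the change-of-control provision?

The purchase adds only to Beatriz's holdings (Jonas's stake shrinks), so Beatriz is the only person who could newly come to control Orbis.
Beatriz holds 100% of Oakfield, so Beatriz controls Oakfield.
Neither Beatriz nor any entity Beatriz controls holds any voting interest in Orbis.
So before the transaction, Beatriz does not control Orbis.
After the purchase, Beatriz's direct stake in Ridgeback rises to 8% + 72% = 80%, and Jonas's stake falls to 20%.
Beatriz holds 80% of Ridgeback, so Beatriz controls Ridgeback.
Ridgeback holds 100% of Orbis, so Beatriz controls Orbis.
Beatriz did not control Orbis before and does after, so the clause is triggered.

Yes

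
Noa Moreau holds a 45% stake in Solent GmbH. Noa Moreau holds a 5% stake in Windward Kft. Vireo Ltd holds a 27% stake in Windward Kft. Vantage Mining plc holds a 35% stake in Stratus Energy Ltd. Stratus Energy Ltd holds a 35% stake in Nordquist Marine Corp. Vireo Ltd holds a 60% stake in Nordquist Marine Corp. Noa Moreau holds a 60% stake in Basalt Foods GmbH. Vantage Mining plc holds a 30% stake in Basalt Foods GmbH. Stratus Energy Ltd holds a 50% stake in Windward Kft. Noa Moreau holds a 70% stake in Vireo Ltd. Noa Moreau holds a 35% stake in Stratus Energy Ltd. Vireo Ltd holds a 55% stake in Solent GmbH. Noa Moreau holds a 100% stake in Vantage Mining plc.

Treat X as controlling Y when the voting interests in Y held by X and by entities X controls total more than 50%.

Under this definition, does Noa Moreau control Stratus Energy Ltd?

Noa holds 100% of Vantage, so Noa controls Vantage.
Noa and Vantage together hold 35% + 35% = 70% of Stratus, so Noa controls Stratus.

Yes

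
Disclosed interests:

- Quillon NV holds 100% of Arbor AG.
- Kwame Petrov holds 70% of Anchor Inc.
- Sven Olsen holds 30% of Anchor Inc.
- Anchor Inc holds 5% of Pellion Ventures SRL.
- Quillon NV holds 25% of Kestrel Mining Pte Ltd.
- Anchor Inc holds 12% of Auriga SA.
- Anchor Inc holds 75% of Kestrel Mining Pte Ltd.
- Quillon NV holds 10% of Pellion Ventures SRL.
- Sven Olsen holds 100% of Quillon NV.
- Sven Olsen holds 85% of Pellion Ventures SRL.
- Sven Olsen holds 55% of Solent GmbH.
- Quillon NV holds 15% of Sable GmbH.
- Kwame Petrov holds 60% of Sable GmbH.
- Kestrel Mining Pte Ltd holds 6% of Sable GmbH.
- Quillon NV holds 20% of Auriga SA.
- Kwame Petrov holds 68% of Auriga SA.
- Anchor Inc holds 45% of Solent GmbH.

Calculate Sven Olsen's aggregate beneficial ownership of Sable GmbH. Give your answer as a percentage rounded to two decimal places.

Sven reaches Sable along 3 paths.
Via Quillon → Kestrel: 100% × 25% × 6% = 1.5%.
Via Anchor → Kestrel: 30% × 75% × 6% = 1.35%.
Via Quillon: 100% × 15% = 15%.
Total: 1.5% + 1.35% + 15% = 17.85%.

17.85%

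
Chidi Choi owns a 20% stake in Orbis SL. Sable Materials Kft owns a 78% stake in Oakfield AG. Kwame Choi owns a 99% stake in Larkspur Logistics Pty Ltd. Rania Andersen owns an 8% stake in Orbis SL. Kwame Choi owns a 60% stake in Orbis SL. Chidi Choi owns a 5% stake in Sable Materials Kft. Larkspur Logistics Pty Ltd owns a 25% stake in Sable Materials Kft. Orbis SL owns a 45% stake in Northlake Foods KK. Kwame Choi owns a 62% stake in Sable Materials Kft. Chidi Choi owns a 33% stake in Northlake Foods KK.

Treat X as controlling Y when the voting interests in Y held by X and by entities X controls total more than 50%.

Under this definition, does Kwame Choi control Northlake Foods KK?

Kwame holds 99% of Larkspur, so Kwame controls Larkspur.
Kwame holds 60% of Orbis, so Kwame controls Orbis.
Kwame and Larkspur together hold 62% + 25% = 87% of Sable, so Kwame controls Sable.
Sable holds 78% of Oakfield, so Kwame controls Oakfield.
In Northlake, Kwame's side holds only 45%, not > 50%.
So Kwame does not control Northlake.

No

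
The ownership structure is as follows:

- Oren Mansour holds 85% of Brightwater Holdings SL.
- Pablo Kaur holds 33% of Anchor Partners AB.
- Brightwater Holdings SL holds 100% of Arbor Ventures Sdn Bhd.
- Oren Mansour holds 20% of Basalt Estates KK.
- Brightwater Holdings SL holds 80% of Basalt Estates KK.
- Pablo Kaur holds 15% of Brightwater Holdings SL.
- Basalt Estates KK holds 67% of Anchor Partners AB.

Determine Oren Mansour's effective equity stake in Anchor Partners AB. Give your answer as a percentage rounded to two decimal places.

58.96%

Oren reaches Anchor along 2 paths.
Via Basalt: 20% × 67% = 13.4%.
Via Brightwater → Basalt: 85% × 80% × 67% = 45.56%.
Total: 13.4% + 45.56% = 58.96%.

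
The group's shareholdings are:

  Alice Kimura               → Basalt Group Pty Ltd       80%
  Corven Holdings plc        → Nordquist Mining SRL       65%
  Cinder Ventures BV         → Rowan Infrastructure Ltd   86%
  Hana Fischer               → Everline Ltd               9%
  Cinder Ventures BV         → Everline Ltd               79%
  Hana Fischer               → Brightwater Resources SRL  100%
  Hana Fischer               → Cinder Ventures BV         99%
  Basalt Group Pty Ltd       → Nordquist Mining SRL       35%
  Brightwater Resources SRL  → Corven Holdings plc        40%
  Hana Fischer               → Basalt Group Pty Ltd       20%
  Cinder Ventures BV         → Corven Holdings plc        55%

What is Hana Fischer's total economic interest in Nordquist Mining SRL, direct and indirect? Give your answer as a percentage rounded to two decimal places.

Hana reaches Nordquist along 3 paths.
Via Brightwater → Corven: 100% × 40% × 65% = 26%.
Via Cinder → Corven: 99% × 55% × 65% = 35.3925%.
Via Basalt: 20% × 35% = 7%.
Total: 26% + 35.3925% + 7% = 68.3925%.
Rounded: 68.39%.

68.39%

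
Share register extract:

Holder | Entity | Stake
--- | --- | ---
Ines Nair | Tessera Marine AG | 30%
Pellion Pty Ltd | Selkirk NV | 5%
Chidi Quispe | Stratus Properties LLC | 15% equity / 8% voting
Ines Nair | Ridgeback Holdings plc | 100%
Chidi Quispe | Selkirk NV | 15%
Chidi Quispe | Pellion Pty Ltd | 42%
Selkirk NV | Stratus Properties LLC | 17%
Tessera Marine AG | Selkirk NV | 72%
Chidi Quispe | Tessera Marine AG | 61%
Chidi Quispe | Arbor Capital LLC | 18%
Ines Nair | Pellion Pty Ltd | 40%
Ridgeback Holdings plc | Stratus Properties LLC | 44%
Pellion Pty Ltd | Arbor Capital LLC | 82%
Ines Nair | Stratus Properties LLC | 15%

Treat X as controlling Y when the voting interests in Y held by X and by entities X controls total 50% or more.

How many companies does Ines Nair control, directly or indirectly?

Ines holds 100% of Ridgeback, so Ines controls Ridgeback.
Ines and Ridgeback together hold 15% + 44% = 59% of Stratus, so Ines controls Stratus.
No other company's threshold is met.
Ines controls 2 companies.

2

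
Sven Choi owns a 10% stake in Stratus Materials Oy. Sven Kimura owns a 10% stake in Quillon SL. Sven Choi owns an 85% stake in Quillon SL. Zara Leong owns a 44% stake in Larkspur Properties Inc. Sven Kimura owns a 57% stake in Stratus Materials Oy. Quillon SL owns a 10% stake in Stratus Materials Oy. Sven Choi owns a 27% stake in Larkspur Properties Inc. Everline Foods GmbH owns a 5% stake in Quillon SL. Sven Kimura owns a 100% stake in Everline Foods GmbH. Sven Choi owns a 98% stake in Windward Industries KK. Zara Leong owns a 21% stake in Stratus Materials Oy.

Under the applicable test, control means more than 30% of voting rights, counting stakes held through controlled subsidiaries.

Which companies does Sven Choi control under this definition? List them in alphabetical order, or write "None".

Sven Choi holds 85% of Quillon, so Sven Choi controls Quillon.
Sven Choi holds 98% of Windward, so Sven Choi controls Windward.
No other company's threshold is met.

Quillon SL, Windward Industries KK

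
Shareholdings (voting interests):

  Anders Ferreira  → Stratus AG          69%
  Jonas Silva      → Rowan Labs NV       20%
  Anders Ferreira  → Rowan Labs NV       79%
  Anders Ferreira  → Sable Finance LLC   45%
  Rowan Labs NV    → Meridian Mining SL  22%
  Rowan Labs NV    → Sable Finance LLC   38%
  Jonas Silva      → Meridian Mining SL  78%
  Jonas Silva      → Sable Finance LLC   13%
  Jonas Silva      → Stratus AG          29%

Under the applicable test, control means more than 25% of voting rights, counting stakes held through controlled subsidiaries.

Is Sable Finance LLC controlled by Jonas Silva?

No

Jonas holds 29% of Stratus, so Jonas controls Stratus.
Jonas holds 78% of Meridian, so Jonas controls Meridian.
In Sable, Jonas's side holds only 13%, not > 25%.
So Jonas does not control Sable.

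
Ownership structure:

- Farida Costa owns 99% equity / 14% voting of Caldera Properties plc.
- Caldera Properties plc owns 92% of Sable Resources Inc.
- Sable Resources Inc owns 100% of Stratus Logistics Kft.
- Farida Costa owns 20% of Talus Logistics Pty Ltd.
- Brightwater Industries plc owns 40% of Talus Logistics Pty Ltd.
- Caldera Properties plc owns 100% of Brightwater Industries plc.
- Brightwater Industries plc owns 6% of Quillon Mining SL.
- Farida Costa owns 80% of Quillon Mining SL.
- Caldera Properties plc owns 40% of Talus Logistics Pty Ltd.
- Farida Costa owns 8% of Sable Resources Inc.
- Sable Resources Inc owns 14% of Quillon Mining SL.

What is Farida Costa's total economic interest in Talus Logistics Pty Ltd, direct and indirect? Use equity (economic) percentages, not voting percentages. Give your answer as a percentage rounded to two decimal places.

Farida reaches Talus along 3 paths.
Via Caldera → Brightwater: 99% × 100% × 40% = 39.6%.
Direct stake: 20% = 20%.
Via Caldera: 99% × 40% = 39.6%.
Total: 39.6% + 20% + 39.6% = 99.2%.
Rounded: 99.20%.

99.20%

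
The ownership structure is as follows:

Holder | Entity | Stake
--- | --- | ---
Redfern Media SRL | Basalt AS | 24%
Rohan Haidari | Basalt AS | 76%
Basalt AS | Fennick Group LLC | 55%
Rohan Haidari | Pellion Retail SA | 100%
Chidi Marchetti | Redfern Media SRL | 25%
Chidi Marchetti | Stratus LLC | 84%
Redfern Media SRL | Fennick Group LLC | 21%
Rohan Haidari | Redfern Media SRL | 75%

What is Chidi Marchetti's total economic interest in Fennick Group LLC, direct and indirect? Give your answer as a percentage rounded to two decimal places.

8.55%

Chidi reaches Fennick along 2 paths.
Via Redfern: 25% × 21% = 5.25%.
Via Redfern → Basalt: 25% × 24% × 55% = 3.3%.
Total: 5.25% + 3.3% = 8.55%.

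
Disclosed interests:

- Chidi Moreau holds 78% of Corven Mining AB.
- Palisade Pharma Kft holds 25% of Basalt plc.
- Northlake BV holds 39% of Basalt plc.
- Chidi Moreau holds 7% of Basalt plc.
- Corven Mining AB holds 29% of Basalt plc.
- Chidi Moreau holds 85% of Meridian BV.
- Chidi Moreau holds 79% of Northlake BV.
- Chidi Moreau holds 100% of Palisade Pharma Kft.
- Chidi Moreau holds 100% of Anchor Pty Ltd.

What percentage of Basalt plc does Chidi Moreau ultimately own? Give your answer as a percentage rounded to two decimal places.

Chidi reaches Basalt along 4 paths.
Via Palisade: 100% × 25% = 25%.
Via Corven: 78% × 29% = 22.62%.
Via Northlake: 79% × 39% = 30.81%.
Direct stake: 7% = 7%.
Total: 25% + 22.62% + 30.81% + 7% = 85.43%.

85.43%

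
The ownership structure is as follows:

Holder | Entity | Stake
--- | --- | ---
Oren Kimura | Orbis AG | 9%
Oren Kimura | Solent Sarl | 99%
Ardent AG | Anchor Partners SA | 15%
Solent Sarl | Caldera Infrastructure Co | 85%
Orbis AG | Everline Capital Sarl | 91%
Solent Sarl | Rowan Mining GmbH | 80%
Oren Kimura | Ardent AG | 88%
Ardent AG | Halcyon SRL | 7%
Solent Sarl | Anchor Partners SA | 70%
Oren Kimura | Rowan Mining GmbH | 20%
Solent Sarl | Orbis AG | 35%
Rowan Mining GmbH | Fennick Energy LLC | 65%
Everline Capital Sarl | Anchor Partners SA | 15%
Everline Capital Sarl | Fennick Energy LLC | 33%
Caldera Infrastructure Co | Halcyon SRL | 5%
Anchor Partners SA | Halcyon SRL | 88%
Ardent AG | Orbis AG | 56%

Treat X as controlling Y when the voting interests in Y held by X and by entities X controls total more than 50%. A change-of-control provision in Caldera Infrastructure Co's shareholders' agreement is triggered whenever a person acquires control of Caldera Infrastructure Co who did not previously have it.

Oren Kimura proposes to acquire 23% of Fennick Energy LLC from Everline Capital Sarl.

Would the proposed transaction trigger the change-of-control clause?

No

The purchase adds only to Oren's holdings (Everline's stake shrinks), so Oren is the only person who could newly come to control Caldera.
Oren holds 99% of Solent, so Oren controls Solent.
Solent holds 85% of Caldera, so Oren controls Caldera.
So Oren already controls Caldera before the transaction.
After the purchase, Oren holds 23% of Fennick directly, and Everline's stake falls to 10%.
Oren controlled Caldera already, so this is not a new person acquiring control; every other person's position is unchanged or reduced.
No new person acquires control, so the clause is not triggered.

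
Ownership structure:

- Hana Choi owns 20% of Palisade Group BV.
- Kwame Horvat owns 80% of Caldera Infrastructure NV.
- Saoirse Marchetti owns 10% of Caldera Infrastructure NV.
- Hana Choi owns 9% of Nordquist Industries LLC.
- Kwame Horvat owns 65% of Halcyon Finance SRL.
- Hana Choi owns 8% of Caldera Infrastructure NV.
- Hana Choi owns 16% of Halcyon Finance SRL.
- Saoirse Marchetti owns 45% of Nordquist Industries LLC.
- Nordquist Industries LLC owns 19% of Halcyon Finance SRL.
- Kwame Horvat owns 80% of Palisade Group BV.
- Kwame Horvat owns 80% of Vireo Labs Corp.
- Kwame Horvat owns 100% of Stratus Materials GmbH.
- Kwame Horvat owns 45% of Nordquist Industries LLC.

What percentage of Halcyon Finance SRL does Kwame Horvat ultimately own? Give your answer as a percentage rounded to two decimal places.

73.55%

Kwame reaches Halcyon along 2 paths.
Via Nordquist: 45% × 19% = 8.55%.
Direct stake: 65% = 65%.
Total: 8.55% + 65% = 73.55%.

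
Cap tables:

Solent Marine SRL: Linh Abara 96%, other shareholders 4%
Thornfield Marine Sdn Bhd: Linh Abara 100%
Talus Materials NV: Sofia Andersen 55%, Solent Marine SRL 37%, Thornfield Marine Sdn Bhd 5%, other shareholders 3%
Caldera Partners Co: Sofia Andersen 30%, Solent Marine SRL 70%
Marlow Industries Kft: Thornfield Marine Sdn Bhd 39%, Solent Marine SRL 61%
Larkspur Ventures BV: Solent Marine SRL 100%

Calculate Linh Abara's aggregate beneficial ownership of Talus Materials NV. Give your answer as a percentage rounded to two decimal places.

Linh reaches Talus along 2 paths.
Via Solent: 96% × 37% = 35.52%.
Via Thornfield: 100% × 5% = 5%.
Total: 35.52% + 5% = 40.52%.

40.52%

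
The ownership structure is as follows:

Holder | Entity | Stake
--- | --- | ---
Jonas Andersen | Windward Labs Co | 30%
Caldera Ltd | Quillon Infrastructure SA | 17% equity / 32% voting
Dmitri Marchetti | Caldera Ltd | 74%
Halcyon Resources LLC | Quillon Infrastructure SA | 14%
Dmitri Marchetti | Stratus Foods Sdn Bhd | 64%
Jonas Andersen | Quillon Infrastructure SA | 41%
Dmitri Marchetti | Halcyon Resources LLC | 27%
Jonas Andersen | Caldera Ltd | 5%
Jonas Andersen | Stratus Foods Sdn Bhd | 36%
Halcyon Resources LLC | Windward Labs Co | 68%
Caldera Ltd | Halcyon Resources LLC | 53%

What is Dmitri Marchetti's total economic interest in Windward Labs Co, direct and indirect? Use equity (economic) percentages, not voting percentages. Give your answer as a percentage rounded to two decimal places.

45.03%

Dmitri reaches Windward along 2 paths.
Via Halcyon: 27% × 68% = 18.36%.
Via Caldera → Halcyon: 74% × 53% × 68% = 26.6696%.
Total: 18.36% + 26.6696% = 45.0296%.
Rounded: 45.03%.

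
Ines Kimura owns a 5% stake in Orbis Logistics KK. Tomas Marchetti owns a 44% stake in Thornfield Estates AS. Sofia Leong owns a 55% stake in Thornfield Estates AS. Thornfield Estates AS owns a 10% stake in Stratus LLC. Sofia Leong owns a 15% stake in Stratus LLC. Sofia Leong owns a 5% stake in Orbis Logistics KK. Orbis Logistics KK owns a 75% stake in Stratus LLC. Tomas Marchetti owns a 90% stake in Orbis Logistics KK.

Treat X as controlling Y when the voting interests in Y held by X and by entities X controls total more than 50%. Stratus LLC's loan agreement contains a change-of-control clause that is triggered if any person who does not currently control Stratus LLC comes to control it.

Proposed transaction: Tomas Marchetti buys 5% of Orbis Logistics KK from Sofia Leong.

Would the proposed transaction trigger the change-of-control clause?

No

The purchase adds only to Tomas's holdings (Sofia's stake shrinks), so Tomas is the only person who could newly come to control Stratus.
Tomas holds 90% of Orbis, so Tomas controls Orbis.
Orbis holds 75% of Stratus, so Tomas controls Stratus.
So Tomas already controls Stratus before the transaction.
After the purchase, Tomas's direct stake in Orbis rises to 90% + 5% = 95%, and Sofia's stake falls to 0%.
Tomas controlled Stratus already, so this is not a new person acquiring control; every other person's position is unchanged or reduced.
No new person acquires control, so the clause is not triggered.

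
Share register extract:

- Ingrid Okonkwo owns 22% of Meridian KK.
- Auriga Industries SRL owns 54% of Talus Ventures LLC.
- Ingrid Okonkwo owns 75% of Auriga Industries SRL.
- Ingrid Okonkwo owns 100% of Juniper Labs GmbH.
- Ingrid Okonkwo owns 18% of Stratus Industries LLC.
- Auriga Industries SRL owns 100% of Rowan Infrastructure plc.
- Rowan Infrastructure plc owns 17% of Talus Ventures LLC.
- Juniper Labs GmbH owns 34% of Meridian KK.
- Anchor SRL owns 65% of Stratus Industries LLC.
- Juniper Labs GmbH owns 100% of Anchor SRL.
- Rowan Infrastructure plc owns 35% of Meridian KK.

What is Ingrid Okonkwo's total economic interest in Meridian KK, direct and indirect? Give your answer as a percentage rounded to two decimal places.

82.25%

Ingrid reaches Meridian along 3 paths.
Direct stake: 22% = 22%.
Via Juniper: 100% × 34% = 34%.
Via Auriga → Rowan: 75% × 100% × 35% = 26.25%.
Total: 22% + 34% + 26.25% = 82.25%.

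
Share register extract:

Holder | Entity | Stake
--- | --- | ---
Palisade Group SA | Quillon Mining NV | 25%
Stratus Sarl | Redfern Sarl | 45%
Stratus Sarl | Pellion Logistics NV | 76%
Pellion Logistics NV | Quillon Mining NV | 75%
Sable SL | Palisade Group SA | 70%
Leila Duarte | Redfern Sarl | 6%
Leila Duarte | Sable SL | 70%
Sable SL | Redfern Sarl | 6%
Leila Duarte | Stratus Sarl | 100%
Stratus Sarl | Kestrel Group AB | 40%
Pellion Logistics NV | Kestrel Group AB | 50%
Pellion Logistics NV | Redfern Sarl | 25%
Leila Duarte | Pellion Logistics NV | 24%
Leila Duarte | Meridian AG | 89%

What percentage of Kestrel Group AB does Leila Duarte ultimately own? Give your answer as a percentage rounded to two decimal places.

Leila reaches Kestrel along 3 paths.
Via Pellion: 24% × 50% = 12%.
Via Stratus → Pellion: 100% × 76% × 50% = 38%.
Via Stratus: 100% × 40% = 40%.
Total: 12% + 38% + 40% = 90%.
Rounded: 90.00%.

90.00%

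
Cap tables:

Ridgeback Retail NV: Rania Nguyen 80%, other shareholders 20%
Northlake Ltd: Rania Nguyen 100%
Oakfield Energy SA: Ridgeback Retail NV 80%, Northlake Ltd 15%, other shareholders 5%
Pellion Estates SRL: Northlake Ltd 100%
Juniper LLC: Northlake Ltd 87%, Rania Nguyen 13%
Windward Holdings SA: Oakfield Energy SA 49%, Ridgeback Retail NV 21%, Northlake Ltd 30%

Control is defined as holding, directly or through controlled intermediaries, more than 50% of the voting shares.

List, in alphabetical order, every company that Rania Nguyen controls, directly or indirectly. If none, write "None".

Rania holds 80% of Ridgeback, so Rania controls Ridgeback.
Rania holds 100% of Northlake, so Rania controls Northlake.
Ridgeback and Northlake together hold 80% + 15% = 95% of Oakfield, so Rania controls Oakfield.
Northlake holds 100% of Pellion, so Rania controls Pellion.
Northlake and Rania together hold 87% + 13% = 100% of Juniper, so Rania controls Juniper.
Oakfield and Ridgeback and Northlake together hold 49% + 21% + 30% = 100% of Windward, so Rania controls Windward.

Juniper LLC, Northlake Ltd, Oakfield Energy SA, Pellion Estates SRL, Ridgeback Retail NV, Windward Holdings SA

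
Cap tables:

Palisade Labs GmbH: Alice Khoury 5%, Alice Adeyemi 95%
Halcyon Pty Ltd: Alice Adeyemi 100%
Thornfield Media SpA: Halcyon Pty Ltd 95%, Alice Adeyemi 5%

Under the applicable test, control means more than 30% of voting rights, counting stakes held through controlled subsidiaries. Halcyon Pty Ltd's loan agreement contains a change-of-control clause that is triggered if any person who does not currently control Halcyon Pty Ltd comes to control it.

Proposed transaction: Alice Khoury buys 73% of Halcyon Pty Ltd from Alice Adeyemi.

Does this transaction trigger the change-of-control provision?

Yes

The purchase adds only to Alice Khoury's holdings (Alice Adeyemi's stake shrinks), so Alice Khoury is the only person who could newly come to control Halcyon.
Alice Khoury's largest direct stake is 5% in Palisade, which does not meet the threshold, so Alice Khoury controls no company.
Neither Alice Khoury nor any entity Alice Khoury controls holds any voting interest in Halcyon.
So before the transaction, Alice Khoury does not control Halcyon.
After the purchase, Alice Khoury holds 73% of Halcyon directly, and Alice Adeyemi's stake falls to 27%.
Alice Khoury holds 73% of Halcyon, so Alice Khoury controls Halcyon.
Alice Khoury did not control Halcyon before and does after, so the clause is triggered.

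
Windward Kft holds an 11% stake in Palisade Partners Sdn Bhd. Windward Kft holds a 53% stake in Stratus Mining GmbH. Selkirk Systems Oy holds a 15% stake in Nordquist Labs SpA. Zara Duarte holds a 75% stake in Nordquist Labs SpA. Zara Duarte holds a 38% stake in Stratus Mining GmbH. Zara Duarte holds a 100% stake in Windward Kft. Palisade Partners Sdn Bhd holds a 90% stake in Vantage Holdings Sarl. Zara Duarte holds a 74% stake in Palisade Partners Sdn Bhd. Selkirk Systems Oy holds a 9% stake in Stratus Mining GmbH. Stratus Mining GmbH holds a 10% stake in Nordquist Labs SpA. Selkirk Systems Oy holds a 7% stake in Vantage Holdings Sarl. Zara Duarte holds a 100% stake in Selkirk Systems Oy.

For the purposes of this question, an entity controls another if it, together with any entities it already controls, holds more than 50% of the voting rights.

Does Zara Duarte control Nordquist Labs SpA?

Yes

Zara holds 100% of Windward, so Zara controls Windward.
Zara holds 100% of Selkirk, so Zara controls Selkirk.
Selkirk and Zara and Windward together hold 9% + 38% + 53% = 100% of Stratus, so Zara controls Stratus.
Selkirk and Zara and Stratus together hold 15% + 75% + 10% = 100% of Nordquist, so Zara controls Nordquist.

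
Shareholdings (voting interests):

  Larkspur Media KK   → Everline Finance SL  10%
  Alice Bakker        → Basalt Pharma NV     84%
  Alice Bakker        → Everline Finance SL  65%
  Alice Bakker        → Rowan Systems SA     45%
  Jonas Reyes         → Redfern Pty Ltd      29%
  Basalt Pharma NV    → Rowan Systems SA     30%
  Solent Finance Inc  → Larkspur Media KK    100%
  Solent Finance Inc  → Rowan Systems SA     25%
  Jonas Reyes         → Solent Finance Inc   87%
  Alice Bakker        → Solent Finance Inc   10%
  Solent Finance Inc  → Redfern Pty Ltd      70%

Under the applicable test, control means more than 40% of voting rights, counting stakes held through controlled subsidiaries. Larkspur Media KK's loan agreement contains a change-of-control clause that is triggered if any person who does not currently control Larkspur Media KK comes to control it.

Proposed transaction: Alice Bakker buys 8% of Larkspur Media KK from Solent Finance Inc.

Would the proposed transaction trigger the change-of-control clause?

No

The purchase adds only to Alice's holdings (Solent's stake shrinks), so Alice is the only person who could newly come to control Larkspur.
Alice holds 84% of Basalt, so Alice controls Basalt.
Alice holds 65% of Everline, so Alice controls Everline.
Alice and Basalt together hold 45% + 30% = 75% of Rowan, so Alice controls Rowan.
Neither Alice nor any entity Alice controls holds any voting interest in Larkspur.
So before the transaction, Alice does not control Larkspur.
After the purchase, Alice holds 8% of Larkspur directly, and Solent's stake falls to 92%.
After the transaction, Alice's side holds 8% of Larkspur, not > 40%, so Alice still does not control Larkspur.
No new person acquires control, so the clause is not triggered.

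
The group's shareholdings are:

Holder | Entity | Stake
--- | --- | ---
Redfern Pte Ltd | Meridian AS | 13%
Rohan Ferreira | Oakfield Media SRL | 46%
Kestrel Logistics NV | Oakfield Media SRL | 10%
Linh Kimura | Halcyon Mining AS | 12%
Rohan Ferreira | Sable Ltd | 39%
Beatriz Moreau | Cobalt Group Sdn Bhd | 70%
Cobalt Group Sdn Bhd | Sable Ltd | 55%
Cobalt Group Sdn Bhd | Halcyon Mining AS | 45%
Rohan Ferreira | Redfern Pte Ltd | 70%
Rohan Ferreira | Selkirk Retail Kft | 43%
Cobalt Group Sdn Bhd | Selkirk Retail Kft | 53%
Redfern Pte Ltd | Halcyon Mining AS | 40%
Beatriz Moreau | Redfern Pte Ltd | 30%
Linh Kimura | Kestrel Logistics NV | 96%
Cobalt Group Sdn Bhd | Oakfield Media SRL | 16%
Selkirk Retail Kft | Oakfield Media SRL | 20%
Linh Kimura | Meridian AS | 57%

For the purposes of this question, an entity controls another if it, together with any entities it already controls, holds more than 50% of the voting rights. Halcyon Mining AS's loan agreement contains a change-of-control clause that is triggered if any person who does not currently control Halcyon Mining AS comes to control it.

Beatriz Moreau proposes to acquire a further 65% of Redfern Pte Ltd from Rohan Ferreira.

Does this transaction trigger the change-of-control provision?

The purchase adds only to Beatriz's holdings (Rohan's stake shrinks), so Beatriz is the only person who could newly come to control Halcyon.
Beatriz holds 70% of Cobalt, so Beatriz controls Cobalt.
Cobalt holds 53% of Selkirk, so Beatriz controls Selkirk.
Cobalt holds 55% of Sable, so Beatriz controls Sable.
In Halcyon, Beatriz's side holds only 45%, not > 50%.
So before the transaction, Beatriz does not control Halcyon.
After the purchase, Beatriz's direct stake in Redfern rises to 30% + 65% = 95%, and Rohan's stake falls to 5%.
Beatriz holds 95% of Redfern, so Beatriz controls Redfern.
Cobalt and Redfern together hold 45% + 40% = 85% of Halcyon, so Beatriz controls Halcyon.
Beatriz did not control Halcyon before and does after, so the clause is triggered.

Yes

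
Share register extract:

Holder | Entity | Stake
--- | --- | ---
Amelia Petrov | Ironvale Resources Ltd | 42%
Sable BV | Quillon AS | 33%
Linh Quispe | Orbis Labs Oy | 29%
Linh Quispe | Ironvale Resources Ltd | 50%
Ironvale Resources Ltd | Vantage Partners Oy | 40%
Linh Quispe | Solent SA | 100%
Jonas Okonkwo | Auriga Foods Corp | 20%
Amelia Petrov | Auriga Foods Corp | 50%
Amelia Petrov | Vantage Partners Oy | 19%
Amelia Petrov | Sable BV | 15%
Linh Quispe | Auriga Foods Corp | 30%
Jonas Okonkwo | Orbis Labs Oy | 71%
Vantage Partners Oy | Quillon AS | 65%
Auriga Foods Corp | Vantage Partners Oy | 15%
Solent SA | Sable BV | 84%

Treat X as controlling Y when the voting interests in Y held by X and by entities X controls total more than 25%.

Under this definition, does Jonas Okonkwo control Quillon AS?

No

Jonas holds 71% of Orbis, so Jonas controls Orbis.
Neither Jonas nor any entity Jonas controls holds any voting interest in Quillon.
So Jonas does not control Quillon.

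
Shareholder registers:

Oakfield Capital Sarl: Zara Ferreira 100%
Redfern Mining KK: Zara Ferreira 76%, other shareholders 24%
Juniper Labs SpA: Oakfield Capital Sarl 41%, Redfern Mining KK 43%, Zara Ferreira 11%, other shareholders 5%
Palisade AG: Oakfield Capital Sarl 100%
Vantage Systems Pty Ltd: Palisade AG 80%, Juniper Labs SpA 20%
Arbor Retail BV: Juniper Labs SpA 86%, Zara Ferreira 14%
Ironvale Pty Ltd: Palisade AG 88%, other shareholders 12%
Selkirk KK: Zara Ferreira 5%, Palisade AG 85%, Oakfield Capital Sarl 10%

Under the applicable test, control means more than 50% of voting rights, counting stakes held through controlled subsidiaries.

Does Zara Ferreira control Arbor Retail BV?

Zara holds 76% of Redfern, so Zara controls Redfern.
Zara holds 100% of Oakfield, so Zara controls Oakfield.
Oakfield and Redfern and Zara together hold 41% + 43% + 11% = 95% of Juniper, so Zara controls Juniper.
Juniper and Zara together hold 86% + 14% = 100% of Arbor, so Zara controls Arbor.

Yes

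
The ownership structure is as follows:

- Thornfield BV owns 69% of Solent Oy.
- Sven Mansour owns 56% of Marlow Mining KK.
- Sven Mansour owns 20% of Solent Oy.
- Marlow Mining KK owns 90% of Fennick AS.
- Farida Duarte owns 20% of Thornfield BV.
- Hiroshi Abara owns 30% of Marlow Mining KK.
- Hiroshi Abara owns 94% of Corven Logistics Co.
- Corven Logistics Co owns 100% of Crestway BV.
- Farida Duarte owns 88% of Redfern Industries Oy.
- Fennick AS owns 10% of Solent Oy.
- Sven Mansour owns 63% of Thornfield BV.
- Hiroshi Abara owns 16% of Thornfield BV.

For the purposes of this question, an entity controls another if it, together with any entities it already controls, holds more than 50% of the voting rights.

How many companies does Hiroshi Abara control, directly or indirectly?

Hiroshi holds 94% of Corven, so Hiroshi controls Corven.
Corven holds 100% of Crestway, so Hiroshi controls Crestway.
No other company's threshold is met.
Hiroshi controls 2 companies.

2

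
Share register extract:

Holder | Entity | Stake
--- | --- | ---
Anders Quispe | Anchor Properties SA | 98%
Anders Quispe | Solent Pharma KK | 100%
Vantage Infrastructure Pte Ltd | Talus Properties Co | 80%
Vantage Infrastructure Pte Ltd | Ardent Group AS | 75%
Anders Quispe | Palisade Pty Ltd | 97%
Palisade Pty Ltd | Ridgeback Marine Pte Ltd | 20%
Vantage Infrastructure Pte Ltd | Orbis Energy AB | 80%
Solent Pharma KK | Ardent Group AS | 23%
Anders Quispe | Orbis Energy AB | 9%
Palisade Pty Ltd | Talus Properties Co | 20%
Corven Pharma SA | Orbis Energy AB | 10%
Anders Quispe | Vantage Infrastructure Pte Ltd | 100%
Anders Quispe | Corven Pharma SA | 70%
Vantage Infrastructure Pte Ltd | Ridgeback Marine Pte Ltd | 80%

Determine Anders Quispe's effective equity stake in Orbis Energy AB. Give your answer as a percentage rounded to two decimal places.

96.00%

Anders reaches Orbis along 3 paths.
Via Corven: 70% × 10% = 7%.
Via Vantage: 100% × 80% = 80%.
Direct stake: 9% = 9%.
Total: 7% + 80% + 9% = 96%.
Rounded: 96.00%.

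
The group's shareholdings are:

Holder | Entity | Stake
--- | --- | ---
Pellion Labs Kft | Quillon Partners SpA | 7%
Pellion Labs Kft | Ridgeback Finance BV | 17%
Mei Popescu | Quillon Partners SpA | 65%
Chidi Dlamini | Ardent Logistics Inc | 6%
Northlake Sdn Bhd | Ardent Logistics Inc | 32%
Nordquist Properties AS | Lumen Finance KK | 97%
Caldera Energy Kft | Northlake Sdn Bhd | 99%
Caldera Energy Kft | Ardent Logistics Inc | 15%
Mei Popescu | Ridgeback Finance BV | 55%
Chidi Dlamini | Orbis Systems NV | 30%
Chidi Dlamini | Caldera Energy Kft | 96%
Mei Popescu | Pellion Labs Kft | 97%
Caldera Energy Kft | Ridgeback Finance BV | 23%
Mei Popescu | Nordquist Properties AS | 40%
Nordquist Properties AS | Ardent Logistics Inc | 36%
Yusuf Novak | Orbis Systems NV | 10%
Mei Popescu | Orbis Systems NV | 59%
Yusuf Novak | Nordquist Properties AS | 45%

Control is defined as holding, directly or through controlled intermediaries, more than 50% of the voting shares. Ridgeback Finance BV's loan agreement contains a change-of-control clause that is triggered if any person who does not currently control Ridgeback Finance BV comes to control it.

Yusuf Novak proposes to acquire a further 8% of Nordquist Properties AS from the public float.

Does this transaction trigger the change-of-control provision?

The purchase changes only Yusuf's holdings, so Yusuf is the only person who could newly come to control Ridgeback.
Yusuf's largest direct stake is 45% in Nordquist, which does not meet the threshold, so Yusuf controls no company.
Neither Yusuf nor any entity Yusuf controls holds any voting interest in Ridgeback.
So before the transaction, Yusuf does not control Ridgeback.
After the purchase, Yusuf's direct stake in Nordquist rises to 45% + 8% = 53%.
Yusuf holds 53% of Nordquist, so Yusuf controls Nordquist.
Nordquist holds 97% of Lumen, so Yusuf controls Lumen.
After the transaction, neither Yusuf nor any entity Yusuf controls holds a voting interest in Ridgeback, so Yusuf still does not control it.
No new person acquires control, so the clause is not triggered.

No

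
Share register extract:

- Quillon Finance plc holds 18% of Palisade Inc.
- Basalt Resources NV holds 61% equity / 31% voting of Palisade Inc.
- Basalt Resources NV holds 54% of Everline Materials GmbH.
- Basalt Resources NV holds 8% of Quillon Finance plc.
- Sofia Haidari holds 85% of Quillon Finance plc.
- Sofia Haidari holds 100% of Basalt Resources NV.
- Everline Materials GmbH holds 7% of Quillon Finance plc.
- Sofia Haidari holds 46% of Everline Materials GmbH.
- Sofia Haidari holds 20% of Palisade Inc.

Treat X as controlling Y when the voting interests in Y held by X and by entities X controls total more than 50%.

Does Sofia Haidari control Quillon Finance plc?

Sofia holds 100% of Basalt, so Sofia controls Basalt.
Sofia and Basalt together hold 46% + 54% = 100% of Everline, so Sofia controls Everline.
Basalt and Sofia and Everline together hold 8% + 85% + 7% = 100% of Quillon, so Sofia controls Quillon.

Yes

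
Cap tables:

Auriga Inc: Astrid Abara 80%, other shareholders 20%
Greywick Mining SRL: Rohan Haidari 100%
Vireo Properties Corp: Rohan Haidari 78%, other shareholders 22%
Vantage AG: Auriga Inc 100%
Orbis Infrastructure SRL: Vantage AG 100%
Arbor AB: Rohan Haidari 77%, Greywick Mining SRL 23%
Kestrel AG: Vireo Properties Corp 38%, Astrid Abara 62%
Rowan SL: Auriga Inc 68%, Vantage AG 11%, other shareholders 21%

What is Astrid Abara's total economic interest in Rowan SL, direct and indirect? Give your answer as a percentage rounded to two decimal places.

Astrid reaches Rowan along 2 paths.
Via Auriga: 80% × 68% = 54.4%.
Via Auriga → Vantage: 80% × 100% × 11% = 8.8%.
Total: 54.4% + 8.8% = 63.2%.
Rounded: 63.20%.

63.20%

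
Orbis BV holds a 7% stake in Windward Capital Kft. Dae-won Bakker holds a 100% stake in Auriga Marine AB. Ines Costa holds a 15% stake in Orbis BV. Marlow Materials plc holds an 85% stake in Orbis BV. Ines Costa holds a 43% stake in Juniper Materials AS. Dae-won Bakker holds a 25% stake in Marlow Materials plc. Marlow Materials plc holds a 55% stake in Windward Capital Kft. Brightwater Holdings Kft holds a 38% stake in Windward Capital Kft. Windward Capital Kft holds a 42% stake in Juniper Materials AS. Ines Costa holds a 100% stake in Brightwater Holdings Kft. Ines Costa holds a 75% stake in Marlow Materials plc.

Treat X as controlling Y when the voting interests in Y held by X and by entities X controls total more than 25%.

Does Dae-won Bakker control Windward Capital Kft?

Dae-won holds 100% of Auriga, so Dae-won controls Auriga.
Neither Dae-won nor any entity Dae-won controls holds any voting interest in Windward.
So Dae-won does not control Windward.

No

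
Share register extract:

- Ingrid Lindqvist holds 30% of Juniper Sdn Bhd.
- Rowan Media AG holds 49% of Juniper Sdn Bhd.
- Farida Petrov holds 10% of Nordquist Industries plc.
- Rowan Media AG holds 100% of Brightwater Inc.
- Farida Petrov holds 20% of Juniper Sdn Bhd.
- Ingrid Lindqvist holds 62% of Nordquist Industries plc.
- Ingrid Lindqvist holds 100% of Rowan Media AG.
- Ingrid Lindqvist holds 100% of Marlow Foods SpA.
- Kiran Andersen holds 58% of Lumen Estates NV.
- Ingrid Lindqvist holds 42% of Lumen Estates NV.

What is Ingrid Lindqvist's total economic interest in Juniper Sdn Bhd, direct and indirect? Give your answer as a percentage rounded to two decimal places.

79.00%

Ingrid reaches Juniper along 2 paths.
Direct stake: 30% = 30%.
Via Rowan: 100% × 49% = 49%.
Total: 30% + 49% = 79%.
Rounded: 79.00%.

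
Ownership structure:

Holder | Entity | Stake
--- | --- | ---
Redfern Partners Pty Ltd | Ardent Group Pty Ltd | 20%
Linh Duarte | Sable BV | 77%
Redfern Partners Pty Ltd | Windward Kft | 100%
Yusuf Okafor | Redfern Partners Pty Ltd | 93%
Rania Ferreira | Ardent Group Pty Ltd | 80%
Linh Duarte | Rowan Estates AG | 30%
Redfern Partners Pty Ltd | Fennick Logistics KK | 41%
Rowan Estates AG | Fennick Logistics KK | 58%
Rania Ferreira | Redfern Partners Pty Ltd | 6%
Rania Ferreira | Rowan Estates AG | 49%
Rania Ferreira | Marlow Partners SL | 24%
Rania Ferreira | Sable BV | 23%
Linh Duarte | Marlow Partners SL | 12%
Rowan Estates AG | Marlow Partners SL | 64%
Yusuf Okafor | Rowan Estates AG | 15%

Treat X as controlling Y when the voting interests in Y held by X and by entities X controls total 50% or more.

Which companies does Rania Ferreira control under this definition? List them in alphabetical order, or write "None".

Ardent Group Pty Ltd

Rania holds 80% of Ardent, so Rania controls Ardent.
No other company's threshold is met.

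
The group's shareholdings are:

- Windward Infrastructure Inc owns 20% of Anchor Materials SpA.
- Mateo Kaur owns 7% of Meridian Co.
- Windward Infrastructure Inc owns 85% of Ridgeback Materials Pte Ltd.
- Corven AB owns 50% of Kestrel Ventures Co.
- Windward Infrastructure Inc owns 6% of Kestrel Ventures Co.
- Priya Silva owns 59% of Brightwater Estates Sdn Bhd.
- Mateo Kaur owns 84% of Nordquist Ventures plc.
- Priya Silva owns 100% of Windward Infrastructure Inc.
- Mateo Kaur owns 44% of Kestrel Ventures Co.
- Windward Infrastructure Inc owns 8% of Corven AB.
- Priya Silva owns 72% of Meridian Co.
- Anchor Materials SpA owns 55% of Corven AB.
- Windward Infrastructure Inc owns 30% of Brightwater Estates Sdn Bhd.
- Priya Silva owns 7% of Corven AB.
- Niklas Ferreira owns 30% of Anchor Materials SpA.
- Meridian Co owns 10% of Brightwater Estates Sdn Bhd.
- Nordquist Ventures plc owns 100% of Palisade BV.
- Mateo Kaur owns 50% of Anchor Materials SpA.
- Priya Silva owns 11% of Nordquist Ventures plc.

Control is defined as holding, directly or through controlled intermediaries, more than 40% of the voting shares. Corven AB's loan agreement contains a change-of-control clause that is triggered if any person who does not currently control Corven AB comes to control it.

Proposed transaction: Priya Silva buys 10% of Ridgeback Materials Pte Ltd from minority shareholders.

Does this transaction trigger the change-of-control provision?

The purchase changes only Priya's holdings, so Priya is the only person who could newly come to control Corven.
Priya holds 72% of Meridian, so Priya controls Meridian.
Priya holds 100% of Windward, so Priya controls Windward.
Priya and Windward and Meridian together hold 59% + 30% + 10% = 99% of Brightwater, so Priya controls Brightwater.
Windward holds 85% of Ridgeback, so Priya controls Ridgeback.
In Corven, Priya's side holds only 7% + 8% = 15%, not > 40%.
So before the transaction, Priya does not control Corven.
After the purchase, Priya holds 10% of Ridgeback directly.
Windward and Priya together hold 85% + 10% = 95% of Ridgeback, so Priya controls Ridgeback.
After the transaction, Priya's side holds 7% + 8% = 15% of Corven, not > 40%, so Priya still does not control Corven.
No new person acquires control, so the clause is not triggered.

No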